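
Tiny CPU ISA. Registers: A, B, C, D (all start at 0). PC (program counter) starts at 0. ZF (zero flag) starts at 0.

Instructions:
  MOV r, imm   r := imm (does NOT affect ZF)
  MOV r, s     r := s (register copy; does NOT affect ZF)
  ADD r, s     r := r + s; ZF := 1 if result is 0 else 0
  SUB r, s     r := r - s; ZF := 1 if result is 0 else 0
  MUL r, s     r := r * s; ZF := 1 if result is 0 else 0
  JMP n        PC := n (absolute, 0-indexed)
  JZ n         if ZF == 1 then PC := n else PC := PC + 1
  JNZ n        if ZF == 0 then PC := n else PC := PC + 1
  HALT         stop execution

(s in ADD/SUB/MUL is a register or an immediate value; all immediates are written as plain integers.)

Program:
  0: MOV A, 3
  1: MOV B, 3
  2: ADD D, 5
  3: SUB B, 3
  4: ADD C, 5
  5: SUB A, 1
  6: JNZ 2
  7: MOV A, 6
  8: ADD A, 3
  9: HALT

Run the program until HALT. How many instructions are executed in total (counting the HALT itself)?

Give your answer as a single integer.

Answer: 20

Derivation:
Step 1: PC=0 exec 'MOV A, 3'. After: A=3 B=0 C=0 D=0 ZF=0 PC=1
Step 2: PC=1 exec 'MOV B, 3'. After: A=3 B=3 C=0 D=0 ZF=0 PC=2
Step 3: PC=2 exec 'ADD D, 5'. After: A=3 B=3 C=0 D=5 ZF=0 PC=3
Step 4: PC=3 exec 'SUB B, 3'. After: A=3 B=0 C=0 D=5 ZF=1 PC=4
Step 5: PC=4 exec 'ADD C, 5'. After: A=3 B=0 C=5 D=5 ZF=0 PC=5
Step 6: PC=5 exec 'SUB A, 1'. After: A=2 B=0 C=5 D=5 ZF=0 PC=6
Step 7: PC=6 exec 'JNZ 2'. After: A=2 B=0 C=5 D=5 ZF=0 PC=2
Step 8: PC=2 exec 'ADD D, 5'. After: A=2 B=0 C=5 D=10 ZF=0 PC=3
Step 9: PC=3 exec 'SUB B, 3'. After: A=2 B=-3 C=5 D=10 ZF=0 PC=4
Step 10: PC=4 exec 'ADD C, 5'. After: A=2 B=-3 C=10 D=10 ZF=0 PC=5
Step 11: PC=5 exec 'SUB A, 1'. After: A=1 B=-3 C=10 D=10 ZF=0 PC=6
Step 12: PC=6 exec 'JNZ 2'. After: A=1 B=-3 C=10 D=10 ZF=0 PC=2
Step 13: PC=2 exec 'ADD D, 5'. After: A=1 B=-3 C=10 D=15 ZF=0 PC=3
Step 14: PC=3 exec 'SUB B, 3'. After: A=1 B=-6 C=10 D=15 ZF=0 PC=4
Step 15: PC=4 exec 'ADD C, 5'. After: A=1 B=-6 C=15 D=15 ZF=0 PC=5
Step 16: PC=5 exec 'SUB A, 1'. After: A=0 B=-6 C=15 D=15 ZF=1 PC=6
Step 17: PC=6 exec 'JNZ 2'. After: A=0 B=-6 C=15 D=15 ZF=1 PC=7
Step 18: PC=7 exec 'MOV A, 6'. After: A=6 B=-6 C=15 D=15 ZF=1 PC=8
Step 19: PC=8 exec 'ADD A, 3'. After: A=9 B=-6 C=15 D=15 ZF=0 PC=9
Step 20: PC=9 exec 'HALT'. After: A=9 B=-6 C=15 D=15 ZF=0 PC=9 HALTED
Total instructions executed: 20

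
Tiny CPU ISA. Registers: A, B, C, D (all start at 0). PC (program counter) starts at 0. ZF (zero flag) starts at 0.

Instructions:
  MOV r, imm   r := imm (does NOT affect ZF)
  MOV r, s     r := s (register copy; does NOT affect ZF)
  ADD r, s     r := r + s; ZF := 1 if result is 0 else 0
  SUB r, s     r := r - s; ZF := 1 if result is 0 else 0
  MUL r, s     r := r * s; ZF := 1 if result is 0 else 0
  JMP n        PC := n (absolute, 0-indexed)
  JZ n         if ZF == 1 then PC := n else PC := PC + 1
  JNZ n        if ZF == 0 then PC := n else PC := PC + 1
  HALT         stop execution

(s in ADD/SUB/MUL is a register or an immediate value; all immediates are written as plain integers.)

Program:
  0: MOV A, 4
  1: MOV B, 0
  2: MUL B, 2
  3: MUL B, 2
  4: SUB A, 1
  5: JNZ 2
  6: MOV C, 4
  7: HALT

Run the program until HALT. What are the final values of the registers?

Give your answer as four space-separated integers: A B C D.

Answer: 0 0 4 0

Derivation:
Step 1: PC=0 exec 'MOV A, 4'. After: A=4 B=0 C=0 D=0 ZF=0 PC=1
Step 2: PC=1 exec 'MOV B, 0'. After: A=4 B=0 C=0 D=0 ZF=0 PC=2
Step 3: PC=2 exec 'MUL B, 2'. After: A=4 B=0 C=0 D=0 ZF=1 PC=3
Step 4: PC=3 exec 'MUL B, 2'. After: A=4 B=0 C=0 D=0 ZF=1 PC=4
Step 5: PC=4 exec 'SUB A, 1'. After: A=3 B=0 C=0 D=0 ZF=0 PC=5
Step 6: PC=5 exec 'JNZ 2'. After: A=3 B=0 C=0 D=0 ZF=0 PC=2
Step 7: PC=2 exec 'MUL B, 2'. After: A=3 B=0 C=0 D=0 ZF=1 PC=3
Step 8: PC=3 exec 'MUL B, 2'. After: A=3 B=0 C=0 D=0 ZF=1 PC=4
Step 9: PC=4 exec 'SUB A, 1'. After: A=2 B=0 C=0 D=0 ZF=0 PC=5
Step 10: PC=5 exec 'JNZ 2'. After: A=2 B=0 C=0 D=0 ZF=0 PC=2
Step 11: PC=2 exec 'MUL B, 2'. After: A=2 B=0 C=0 D=0 ZF=1 PC=3
Step 12: PC=3 exec 'MUL B, 2'. After: A=2 B=0 C=0 D=0 ZF=1 PC=4
Step 13: PC=4 exec 'SUB A, 1'. After: A=1 B=0 C=0 D=0 ZF=0 PC=5
Step 14: PC=5 exec 'JNZ 2'. After: A=1 B=0 C=0 D=0 ZF=0 PC=2
Step 15: PC=2 exec 'MUL B, 2'. After: A=1 B=0 C=0 D=0 ZF=1 PC=3
Step 16: PC=3 exec 'MUL B, 2'. After: A=1 B=0 C=0 D=0 ZF=1 PC=4
Step 17: PC=4 exec 'SUB A, 1'. After: A=0 B=0 C=0 D=0 ZF=1 PC=5
Step 18: PC=5 exec 'JNZ 2'. After: A=0 B=0 C=0 D=0 ZF=1 PC=6
Step 19: PC=6 exec 'MOV C, 4'. After: A=0 B=0 C=4 D=0 ZF=1 PC=7
Step 20: PC=7 exec 'HALT'. After: A=0 B=0 C=4 D=0 ZF=1 PC=7 HALTED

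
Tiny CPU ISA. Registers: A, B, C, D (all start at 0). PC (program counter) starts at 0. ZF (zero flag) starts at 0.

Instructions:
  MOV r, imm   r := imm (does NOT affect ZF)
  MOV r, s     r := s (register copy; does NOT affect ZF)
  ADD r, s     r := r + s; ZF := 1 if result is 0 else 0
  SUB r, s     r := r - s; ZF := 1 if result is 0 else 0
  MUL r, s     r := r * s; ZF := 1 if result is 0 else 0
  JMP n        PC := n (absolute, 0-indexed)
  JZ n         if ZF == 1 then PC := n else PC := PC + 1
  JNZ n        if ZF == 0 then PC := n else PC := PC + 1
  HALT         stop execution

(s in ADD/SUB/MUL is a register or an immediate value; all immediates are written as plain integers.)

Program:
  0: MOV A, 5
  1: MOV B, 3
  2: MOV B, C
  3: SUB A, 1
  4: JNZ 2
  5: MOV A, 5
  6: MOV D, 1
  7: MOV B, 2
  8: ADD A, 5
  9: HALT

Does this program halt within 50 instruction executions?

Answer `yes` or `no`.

Answer: yes

Derivation:
Step 1: PC=0 exec 'MOV A, 5'. After: A=5 B=0 C=0 D=0 ZF=0 PC=1
Step 2: PC=1 exec 'MOV B, 3'. After: A=5 B=3 C=0 D=0 ZF=0 PC=2
Step 3: PC=2 exec 'MOV B, C'. After: A=5 B=0 C=0 D=0 ZF=0 PC=3
Step 4: PC=3 exec 'SUB A, 1'. After: A=4 B=0 C=0 D=0 ZF=0 PC=4
Step 5: PC=4 exec 'JNZ 2'. After: A=4 B=0 C=0 D=0 ZF=0 PC=2
Step 6: PC=2 exec 'MOV B, C'. After: A=4 B=0 C=0 D=0 ZF=0 PC=3
Step 7: PC=3 exec 'SUB A, 1'. After: A=3 B=0 C=0 D=0 ZF=0 PC=4
Step 8: PC=4 exec 'JNZ 2'. After: A=3 B=0 C=0 D=0 ZF=0 PC=2
Step 9: PC=2 exec 'MOV B, C'. After: A=3 B=0 C=0 D=0 ZF=0 PC=3
Step 10: PC=3 exec 'SUB A, 1'. After: A=2 B=0 C=0 D=0 ZF=0 PC=4
Step 11: PC=4 exec 'JNZ 2'. After: A=2 B=0 C=0 D=0 ZF=0 PC=2
Step 12: PC=2 exec 'MOV B, C'. After: A=2 B=0 C=0 D=0 ZF=0 PC=3
Step 13: PC=3 exec 'SUB A, 1'. After: A=1 B=0 C=0 D=0 ZF=0 PC=4
Step 14: PC=4 exec 'JNZ 2'. After: A=1 B=0 C=0 D=0 ZF=0 PC=2
Step 15: PC=2 exec 'MOV B, C'. After: A=1 B=0 C=0 D=0 ZF=0 PC=3
Step 16: PC=3 exec 'SUB A, 1'. After: A=0 B=0 C=0 D=0 ZF=1 PC=4
Step 17: PC=4 exec 'JNZ 2'. After: A=0 B=0 C=0 D=0 ZF=1 PC=5
Step 18: PC=5 exec 'MOV A, 5'. After: A=5 B=0 C=0 D=0 ZF=1 PC=6
Step 19: PC=6 exec 'MOV D, 1'. After: A=5 B=0 C=0 D=1 ZF=1 PC=7
Step 20: PC=7 exec 'MOV B, 2'. After: A=5 B=2 C=0 D=1 ZF=1 PC=8
Step 21: PC=8 exec 'ADD A, 5'. After: A=10 B=2 C=0 D=1 ZF=0 PC=9
Step 22: PC=9 exec 'HALT'. After: A=10 B=2 C=0 D=1 ZF=0 PC=9 HALTED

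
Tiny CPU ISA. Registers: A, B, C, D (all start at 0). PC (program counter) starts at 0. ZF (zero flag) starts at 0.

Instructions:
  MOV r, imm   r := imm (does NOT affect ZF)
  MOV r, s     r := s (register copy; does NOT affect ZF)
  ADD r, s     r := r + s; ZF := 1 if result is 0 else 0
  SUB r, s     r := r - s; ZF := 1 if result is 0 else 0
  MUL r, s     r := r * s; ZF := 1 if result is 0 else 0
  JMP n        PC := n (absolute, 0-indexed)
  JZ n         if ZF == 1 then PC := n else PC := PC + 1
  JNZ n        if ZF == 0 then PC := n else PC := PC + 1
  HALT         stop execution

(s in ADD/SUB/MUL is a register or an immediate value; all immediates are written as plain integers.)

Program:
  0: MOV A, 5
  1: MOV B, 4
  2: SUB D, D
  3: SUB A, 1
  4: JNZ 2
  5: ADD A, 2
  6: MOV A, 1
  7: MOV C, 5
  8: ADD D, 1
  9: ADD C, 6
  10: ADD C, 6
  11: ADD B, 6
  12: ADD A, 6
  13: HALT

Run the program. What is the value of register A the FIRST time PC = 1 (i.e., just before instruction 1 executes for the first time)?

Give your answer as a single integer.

Step 1: PC=0 exec 'MOV A, 5'. After: A=5 B=0 C=0 D=0 ZF=0 PC=1
First time PC=1: A=5

5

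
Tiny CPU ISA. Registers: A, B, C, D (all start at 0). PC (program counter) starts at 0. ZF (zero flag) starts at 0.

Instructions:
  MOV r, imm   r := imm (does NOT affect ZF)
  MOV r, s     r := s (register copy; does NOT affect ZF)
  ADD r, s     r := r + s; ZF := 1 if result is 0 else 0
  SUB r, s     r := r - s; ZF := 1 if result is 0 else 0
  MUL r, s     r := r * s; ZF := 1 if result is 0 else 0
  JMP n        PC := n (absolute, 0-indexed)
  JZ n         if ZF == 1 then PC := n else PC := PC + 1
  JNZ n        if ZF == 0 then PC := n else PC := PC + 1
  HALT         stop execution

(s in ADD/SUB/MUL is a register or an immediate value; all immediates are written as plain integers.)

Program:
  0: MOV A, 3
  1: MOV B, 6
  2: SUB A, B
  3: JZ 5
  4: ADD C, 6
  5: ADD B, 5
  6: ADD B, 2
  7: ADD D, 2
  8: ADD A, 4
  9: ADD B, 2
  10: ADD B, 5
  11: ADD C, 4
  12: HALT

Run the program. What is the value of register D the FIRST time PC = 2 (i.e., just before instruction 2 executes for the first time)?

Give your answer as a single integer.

Step 1: PC=0 exec 'MOV A, 3'. After: A=3 B=0 C=0 D=0 ZF=0 PC=1
Step 2: PC=1 exec 'MOV B, 6'. After: A=3 B=6 C=0 D=0 ZF=0 PC=2
First time PC=2: D=0

0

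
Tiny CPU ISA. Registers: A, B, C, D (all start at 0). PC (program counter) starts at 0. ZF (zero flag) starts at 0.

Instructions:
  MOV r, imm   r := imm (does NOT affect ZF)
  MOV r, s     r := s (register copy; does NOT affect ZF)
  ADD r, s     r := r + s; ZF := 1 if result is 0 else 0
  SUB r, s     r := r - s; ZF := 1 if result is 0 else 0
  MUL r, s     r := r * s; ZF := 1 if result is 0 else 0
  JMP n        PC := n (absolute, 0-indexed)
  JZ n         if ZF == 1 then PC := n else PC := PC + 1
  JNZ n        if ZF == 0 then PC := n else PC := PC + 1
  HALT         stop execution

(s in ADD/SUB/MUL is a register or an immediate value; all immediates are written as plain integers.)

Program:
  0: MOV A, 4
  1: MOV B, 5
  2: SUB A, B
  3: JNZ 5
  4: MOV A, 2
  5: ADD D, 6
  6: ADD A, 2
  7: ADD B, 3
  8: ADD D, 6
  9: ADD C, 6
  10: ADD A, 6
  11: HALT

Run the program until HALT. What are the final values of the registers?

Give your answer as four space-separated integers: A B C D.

Step 1: PC=0 exec 'MOV A, 4'. After: A=4 B=0 C=0 D=0 ZF=0 PC=1
Step 2: PC=1 exec 'MOV B, 5'. After: A=4 B=5 C=0 D=0 ZF=0 PC=2
Step 3: PC=2 exec 'SUB A, B'. After: A=-1 B=5 C=0 D=0 ZF=0 PC=3
Step 4: PC=3 exec 'JNZ 5'. After: A=-1 B=5 C=0 D=0 ZF=0 PC=5
Step 5: PC=5 exec 'ADD D, 6'. After: A=-1 B=5 C=0 D=6 ZF=0 PC=6
Step 6: PC=6 exec 'ADD A, 2'. After: A=1 B=5 C=0 D=6 ZF=0 PC=7
Step 7: PC=7 exec 'ADD B, 3'. After: A=1 B=8 C=0 D=6 ZF=0 PC=8
Step 8: PC=8 exec 'ADD D, 6'. After: A=1 B=8 C=0 D=12 ZF=0 PC=9
Step 9: PC=9 exec 'ADD C, 6'. After: A=1 B=8 C=6 D=12 ZF=0 PC=10
Step 10: PC=10 exec 'ADD A, 6'. After: A=7 B=8 C=6 D=12 ZF=0 PC=11
Step 11: PC=11 exec 'HALT'. After: A=7 B=8 C=6 D=12 ZF=0 PC=11 HALTED

Answer: 7 8 6 12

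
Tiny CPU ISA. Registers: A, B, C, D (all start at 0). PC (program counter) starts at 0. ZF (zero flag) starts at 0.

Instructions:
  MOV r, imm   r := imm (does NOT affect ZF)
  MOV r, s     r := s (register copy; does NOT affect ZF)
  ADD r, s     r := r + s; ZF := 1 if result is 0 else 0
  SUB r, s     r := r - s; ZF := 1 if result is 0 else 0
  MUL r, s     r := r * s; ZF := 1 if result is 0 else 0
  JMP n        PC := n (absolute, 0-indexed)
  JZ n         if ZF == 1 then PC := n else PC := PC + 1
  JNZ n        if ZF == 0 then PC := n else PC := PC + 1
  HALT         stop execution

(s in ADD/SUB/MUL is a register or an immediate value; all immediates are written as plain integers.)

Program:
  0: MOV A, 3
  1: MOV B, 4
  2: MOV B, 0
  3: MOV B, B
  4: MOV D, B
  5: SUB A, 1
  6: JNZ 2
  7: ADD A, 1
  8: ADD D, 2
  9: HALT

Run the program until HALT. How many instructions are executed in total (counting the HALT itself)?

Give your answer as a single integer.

Step 1: PC=0 exec 'MOV A, 3'. After: A=3 B=0 C=0 D=0 ZF=0 PC=1
Step 2: PC=1 exec 'MOV B, 4'. After: A=3 B=4 C=0 D=0 ZF=0 PC=2
Step 3: PC=2 exec 'MOV B, 0'. After: A=3 B=0 C=0 D=0 ZF=0 PC=3
Step 4: PC=3 exec 'MOV B, B'. After: A=3 B=0 C=0 D=0 ZF=0 PC=4
Step 5: PC=4 exec 'MOV D, B'. After: A=3 B=0 C=0 D=0 ZF=0 PC=5
Step 6: PC=5 exec 'SUB A, 1'. After: A=2 B=0 C=0 D=0 ZF=0 PC=6
Step 7: PC=6 exec 'JNZ 2'. After: A=2 B=0 C=0 D=0 ZF=0 PC=2
Step 8: PC=2 exec 'MOV B, 0'. After: A=2 B=0 C=0 D=0 ZF=0 PC=3
Step 9: PC=3 exec 'MOV B, B'. After: A=2 B=0 C=0 D=0 ZF=0 PC=4
Step 10: PC=4 exec 'MOV D, B'. After: A=2 B=0 C=0 D=0 ZF=0 PC=5
Step 11: PC=5 exec 'SUB A, 1'. After: A=1 B=0 C=0 D=0 ZF=0 PC=6
Step 12: PC=6 exec 'JNZ 2'. After: A=1 B=0 C=0 D=0 ZF=0 PC=2
Step 13: PC=2 exec 'MOV B, 0'. After: A=1 B=0 C=0 D=0 ZF=0 PC=3
Step 14: PC=3 exec 'MOV B, B'. After: A=1 B=0 C=0 D=0 ZF=0 PC=4
Step 15: PC=4 exec 'MOV D, B'. After: A=1 B=0 C=0 D=0 ZF=0 PC=5
Step 16: PC=5 exec 'SUB A, 1'. After: A=0 B=0 C=0 D=0 ZF=1 PC=6
Step 17: PC=6 exec 'JNZ 2'. After: A=0 B=0 C=0 D=0 ZF=1 PC=7
Step 18: PC=7 exec 'ADD A, 1'. After: A=1 B=0 C=0 D=0 ZF=0 PC=8
Step 19: PC=8 exec 'ADD D, 2'. After: A=1 B=0 C=0 D=2 ZF=0 PC=9
Step 20: PC=9 exec 'HALT'. After: A=1 B=0 C=0 D=2 ZF=0 PC=9 HALTED
Total instructions executed: 20

Answer: 20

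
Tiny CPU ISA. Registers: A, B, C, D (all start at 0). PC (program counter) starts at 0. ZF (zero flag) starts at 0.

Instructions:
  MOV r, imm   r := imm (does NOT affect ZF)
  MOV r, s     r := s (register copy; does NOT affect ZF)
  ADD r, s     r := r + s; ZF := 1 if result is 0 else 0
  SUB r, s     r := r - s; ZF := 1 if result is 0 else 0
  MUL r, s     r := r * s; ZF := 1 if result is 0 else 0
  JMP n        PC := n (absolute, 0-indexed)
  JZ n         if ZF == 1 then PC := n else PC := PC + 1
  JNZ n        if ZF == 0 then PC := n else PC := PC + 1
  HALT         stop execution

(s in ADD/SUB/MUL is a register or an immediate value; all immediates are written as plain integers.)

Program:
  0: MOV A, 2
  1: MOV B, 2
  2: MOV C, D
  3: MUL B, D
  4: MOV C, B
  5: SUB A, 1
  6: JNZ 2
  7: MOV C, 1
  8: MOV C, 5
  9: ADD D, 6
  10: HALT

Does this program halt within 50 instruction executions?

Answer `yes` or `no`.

Step 1: PC=0 exec 'MOV A, 2'. After: A=2 B=0 C=0 D=0 ZF=0 PC=1
Step 2: PC=1 exec 'MOV B, 2'. After: A=2 B=2 C=0 D=0 ZF=0 PC=2
Step 3: PC=2 exec 'MOV C, D'. After: A=2 B=2 C=0 D=0 ZF=0 PC=3
Step 4: PC=3 exec 'MUL B, D'. After: A=2 B=0 C=0 D=0 ZF=1 PC=4
Step 5: PC=4 exec 'MOV C, B'. After: A=2 B=0 C=0 D=0 ZF=1 PC=5
Step 6: PC=5 exec 'SUB A, 1'. After: A=1 B=0 C=0 D=0 ZF=0 PC=6
Step 7: PC=6 exec 'JNZ 2'. After: A=1 B=0 C=0 D=0 ZF=0 PC=2
Step 8: PC=2 exec 'MOV C, D'. After: A=1 B=0 C=0 D=0 ZF=0 PC=3
Step 9: PC=3 exec 'MUL B, D'. After: A=1 B=0 C=0 D=0 ZF=1 PC=4
Step 10: PC=4 exec 'MOV C, B'. After: A=1 B=0 C=0 D=0 ZF=1 PC=5
Step 11: PC=5 exec 'SUB A, 1'. After: A=0 B=0 C=0 D=0 ZF=1 PC=6
Step 12: PC=6 exec 'JNZ 2'. After: A=0 B=0 C=0 D=0 ZF=1 PC=7
Step 13: PC=7 exec 'MOV C, 1'. After: A=0 B=0 C=1 D=0 ZF=1 PC=8
Step 14: PC=8 exec 'MOV C, 5'. After: A=0 B=0 C=5 D=0 ZF=1 PC=9
Step 15: PC=9 exec 'ADD D, 6'. After: A=0 B=0 C=5 D=6 ZF=0 PC=10
Step 16: PC=10 exec 'HALT'. After: A=0 B=0 C=5 D=6 ZF=0 PC=10 HALTED

Answer: yes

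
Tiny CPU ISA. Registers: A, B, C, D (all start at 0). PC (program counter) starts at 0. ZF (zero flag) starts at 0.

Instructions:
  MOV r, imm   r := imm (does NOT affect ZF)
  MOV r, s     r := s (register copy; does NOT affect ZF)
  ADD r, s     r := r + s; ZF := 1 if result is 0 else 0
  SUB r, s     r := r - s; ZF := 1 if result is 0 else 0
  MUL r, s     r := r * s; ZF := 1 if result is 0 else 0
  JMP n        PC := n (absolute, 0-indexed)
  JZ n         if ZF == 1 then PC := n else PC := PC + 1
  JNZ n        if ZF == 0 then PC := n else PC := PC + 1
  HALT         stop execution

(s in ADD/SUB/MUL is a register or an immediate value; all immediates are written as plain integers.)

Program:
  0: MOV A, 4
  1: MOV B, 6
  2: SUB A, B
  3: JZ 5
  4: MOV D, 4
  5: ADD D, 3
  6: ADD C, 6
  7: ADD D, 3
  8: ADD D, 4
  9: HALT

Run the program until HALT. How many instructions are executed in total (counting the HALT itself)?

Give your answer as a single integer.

Step 1: PC=0 exec 'MOV A, 4'. After: A=4 B=0 C=0 D=0 ZF=0 PC=1
Step 2: PC=1 exec 'MOV B, 6'. After: A=4 B=6 C=0 D=0 ZF=0 PC=2
Step 3: PC=2 exec 'SUB A, B'. After: A=-2 B=6 C=0 D=0 ZF=0 PC=3
Step 4: PC=3 exec 'JZ 5'. After: A=-2 B=6 C=0 D=0 ZF=0 PC=4
Step 5: PC=4 exec 'MOV D, 4'. After: A=-2 B=6 C=0 D=4 ZF=0 PC=5
Step 6: PC=5 exec 'ADD D, 3'. After: A=-2 B=6 C=0 D=7 ZF=0 PC=6
Step 7: PC=6 exec 'ADD C, 6'. After: A=-2 B=6 C=6 D=7 ZF=0 PC=7
Step 8: PC=7 exec 'ADD D, 3'. After: A=-2 B=6 C=6 D=10 ZF=0 PC=8
Step 9: PC=8 exec 'ADD D, 4'. After: A=-2 B=6 C=6 D=14 ZF=0 PC=9
Step 10: PC=9 exec 'HALT'. After: A=-2 B=6 C=6 D=14 ZF=0 PC=9 HALTED
Total instructions executed: 10

Answer: 10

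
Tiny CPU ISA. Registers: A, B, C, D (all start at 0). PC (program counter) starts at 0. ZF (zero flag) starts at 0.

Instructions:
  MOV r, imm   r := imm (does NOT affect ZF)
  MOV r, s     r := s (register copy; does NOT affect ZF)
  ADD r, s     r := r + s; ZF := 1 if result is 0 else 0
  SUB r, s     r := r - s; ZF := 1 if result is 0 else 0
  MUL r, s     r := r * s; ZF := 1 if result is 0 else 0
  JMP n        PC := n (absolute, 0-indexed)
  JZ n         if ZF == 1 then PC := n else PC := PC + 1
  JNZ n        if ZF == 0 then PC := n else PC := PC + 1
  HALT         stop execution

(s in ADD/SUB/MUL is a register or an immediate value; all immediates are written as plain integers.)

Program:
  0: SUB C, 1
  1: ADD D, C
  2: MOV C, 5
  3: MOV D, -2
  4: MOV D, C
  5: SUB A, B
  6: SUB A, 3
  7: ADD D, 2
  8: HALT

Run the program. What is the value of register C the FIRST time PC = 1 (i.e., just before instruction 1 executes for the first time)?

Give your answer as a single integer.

Step 1: PC=0 exec 'SUB C, 1'. After: A=0 B=0 C=-1 D=0 ZF=0 PC=1
First time PC=1: C=-1

-1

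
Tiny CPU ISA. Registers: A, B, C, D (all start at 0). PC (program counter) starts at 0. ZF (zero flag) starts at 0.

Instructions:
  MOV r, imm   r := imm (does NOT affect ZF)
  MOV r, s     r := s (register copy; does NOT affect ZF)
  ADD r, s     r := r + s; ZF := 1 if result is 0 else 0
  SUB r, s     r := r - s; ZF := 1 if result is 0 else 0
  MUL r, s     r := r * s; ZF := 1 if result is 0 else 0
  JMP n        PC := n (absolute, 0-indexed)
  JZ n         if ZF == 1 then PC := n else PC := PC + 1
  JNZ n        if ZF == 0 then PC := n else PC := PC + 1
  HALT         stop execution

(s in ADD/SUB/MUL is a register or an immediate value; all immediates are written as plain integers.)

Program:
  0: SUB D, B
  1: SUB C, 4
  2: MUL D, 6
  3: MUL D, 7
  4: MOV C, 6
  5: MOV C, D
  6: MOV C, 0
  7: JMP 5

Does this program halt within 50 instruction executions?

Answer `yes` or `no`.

Step 1: PC=0 exec 'SUB D, B'. After: A=0 B=0 C=0 D=0 ZF=1 PC=1
Step 2: PC=1 exec 'SUB C, 4'. After: A=0 B=0 C=-4 D=0 ZF=0 PC=2
Step 3: PC=2 exec 'MUL D, 6'. After: A=0 B=0 C=-4 D=0 ZF=1 PC=3
Step 4: PC=3 exec 'MUL D, 7'. After: A=0 B=0 C=-4 D=0 ZF=1 PC=4
Step 5: PC=4 exec 'MOV C, 6'. After: A=0 B=0 C=6 D=0 ZF=1 PC=5
Step 6: PC=5 exec 'MOV C, D'. After: A=0 B=0 C=0 D=0 ZF=1 PC=6
Step 7: PC=6 exec 'MOV C, 0'. After: A=0 B=0 C=0 D=0 ZF=1 PC=7
Step 8: PC=7 exec 'JMP 5'. After: A=0 B=0 C=0 D=0 ZF=1 PC=5
Step 9: PC=5 exec 'MOV C, D'. After: A=0 B=0 C=0 D=0 ZF=1 PC=6
State after step 9 equals state after step 6: the program is in a cycle of length 3 and will never halt.

Answer: no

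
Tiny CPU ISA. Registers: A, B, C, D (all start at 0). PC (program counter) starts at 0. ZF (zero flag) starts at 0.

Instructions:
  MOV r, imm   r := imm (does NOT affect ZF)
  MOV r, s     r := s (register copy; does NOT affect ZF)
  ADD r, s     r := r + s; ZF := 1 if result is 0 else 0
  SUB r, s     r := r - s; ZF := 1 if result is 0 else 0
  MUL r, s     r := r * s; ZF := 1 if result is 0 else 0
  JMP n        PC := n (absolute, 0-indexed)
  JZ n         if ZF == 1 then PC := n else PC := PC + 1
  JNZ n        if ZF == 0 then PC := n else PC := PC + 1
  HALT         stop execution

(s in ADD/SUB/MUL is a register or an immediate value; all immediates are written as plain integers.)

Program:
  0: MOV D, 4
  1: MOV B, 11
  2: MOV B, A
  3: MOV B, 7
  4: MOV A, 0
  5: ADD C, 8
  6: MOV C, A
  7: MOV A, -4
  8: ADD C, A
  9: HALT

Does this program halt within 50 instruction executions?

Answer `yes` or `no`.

Answer: yes

Derivation:
Step 1: PC=0 exec 'MOV D, 4'. After: A=0 B=0 C=0 D=4 ZF=0 PC=1
Step 2: PC=1 exec 'MOV B, 11'. After: A=0 B=11 C=0 D=4 ZF=0 PC=2
Step 3: PC=2 exec 'MOV B, A'. After: A=0 B=0 C=0 D=4 ZF=0 PC=3
Step 4: PC=3 exec 'MOV B, 7'. After: A=0 B=7 C=0 D=4 ZF=0 PC=4
Step 5: PC=4 exec 'MOV A, 0'. After: A=0 B=7 C=0 D=4 ZF=0 PC=5
Step 6: PC=5 exec 'ADD C, 8'. After: A=0 B=7 C=8 D=4 ZF=0 PC=6
Step 7: PC=6 exec 'MOV C, A'. After: A=0 B=7 C=0 D=4 ZF=0 PC=7
Step 8: PC=7 exec 'MOV A, -4'. After: A=-4 B=7 C=0 D=4 ZF=0 PC=8
Step 9: PC=8 exec 'ADD C, A'. After: A=-4 B=7 C=-4 D=4 ZF=0 PC=9
Step 10: PC=9 exec 'HALT'. After: A=-4 B=7 C=-4 D=4 ZF=0 PC=9 HALTED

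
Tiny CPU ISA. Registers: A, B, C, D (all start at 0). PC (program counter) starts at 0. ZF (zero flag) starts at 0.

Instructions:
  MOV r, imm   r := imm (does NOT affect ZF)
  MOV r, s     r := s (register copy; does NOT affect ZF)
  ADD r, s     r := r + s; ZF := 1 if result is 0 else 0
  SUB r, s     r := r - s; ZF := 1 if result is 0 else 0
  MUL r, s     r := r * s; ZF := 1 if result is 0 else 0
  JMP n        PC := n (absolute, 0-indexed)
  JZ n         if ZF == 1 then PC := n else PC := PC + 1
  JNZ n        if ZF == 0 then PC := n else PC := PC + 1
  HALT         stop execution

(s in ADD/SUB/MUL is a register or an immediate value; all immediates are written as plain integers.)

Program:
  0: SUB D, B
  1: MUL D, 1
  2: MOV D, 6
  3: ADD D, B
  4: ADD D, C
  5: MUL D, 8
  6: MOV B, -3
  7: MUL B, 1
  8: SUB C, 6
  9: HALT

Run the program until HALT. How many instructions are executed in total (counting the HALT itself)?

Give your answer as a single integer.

Answer: 10

Derivation:
Step 1: PC=0 exec 'SUB D, B'. After: A=0 B=0 C=0 D=0 ZF=1 PC=1
Step 2: PC=1 exec 'MUL D, 1'. After: A=0 B=0 C=0 D=0 ZF=1 PC=2
Step 3: PC=2 exec 'MOV D, 6'. After: A=0 B=0 C=0 D=6 ZF=1 PC=3
Step 4: PC=3 exec 'ADD D, B'. After: A=0 B=0 C=0 D=6 ZF=0 PC=4
Step 5: PC=4 exec 'ADD D, C'. After: A=0 B=0 C=0 D=6 ZF=0 PC=5
Step 6: PC=5 exec 'MUL D, 8'. After: A=0 B=0 C=0 D=48 ZF=0 PC=6
Step 7: PC=6 exec 'MOV B, -3'. After: A=0 B=-3 C=0 D=48 ZF=0 PC=7
Step 8: PC=7 exec 'MUL B, 1'. After: A=0 B=-3 C=0 D=48 ZF=0 PC=8
Step 9: PC=8 exec 'SUB C, 6'. After: A=0 B=-3 C=-6 D=48 ZF=0 PC=9
Step 10: PC=9 exec 'HALT'. After: A=0 B=-3 C=-6 D=48 ZF=0 PC=9 HALTED
Total instructions executed: 10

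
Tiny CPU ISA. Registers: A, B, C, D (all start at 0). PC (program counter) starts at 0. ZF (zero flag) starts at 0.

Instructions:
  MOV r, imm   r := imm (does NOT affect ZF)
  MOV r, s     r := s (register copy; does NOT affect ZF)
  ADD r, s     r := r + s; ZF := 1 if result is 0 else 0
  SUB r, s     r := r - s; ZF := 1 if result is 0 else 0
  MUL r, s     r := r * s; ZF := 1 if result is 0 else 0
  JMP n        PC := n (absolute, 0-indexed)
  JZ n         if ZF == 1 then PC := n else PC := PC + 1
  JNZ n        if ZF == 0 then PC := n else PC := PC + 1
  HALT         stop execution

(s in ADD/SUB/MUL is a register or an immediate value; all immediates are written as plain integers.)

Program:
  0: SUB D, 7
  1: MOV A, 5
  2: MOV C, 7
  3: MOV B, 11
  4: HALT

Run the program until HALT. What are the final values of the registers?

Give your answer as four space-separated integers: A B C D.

Step 1: PC=0 exec 'SUB D, 7'. After: A=0 B=0 C=0 D=-7 ZF=0 PC=1
Step 2: PC=1 exec 'MOV A, 5'. After: A=5 B=0 C=0 D=-7 ZF=0 PC=2
Step 3: PC=2 exec 'MOV C, 7'. After: A=5 B=0 C=7 D=-7 ZF=0 PC=3
Step 4: PC=3 exec 'MOV B, 11'. After: A=5 B=11 C=7 D=-7 ZF=0 PC=4
Step 5: PC=4 exec 'HALT'. After: A=5 B=11 C=7 D=-7 ZF=0 PC=4 HALTED

Answer: 5 11 7 -7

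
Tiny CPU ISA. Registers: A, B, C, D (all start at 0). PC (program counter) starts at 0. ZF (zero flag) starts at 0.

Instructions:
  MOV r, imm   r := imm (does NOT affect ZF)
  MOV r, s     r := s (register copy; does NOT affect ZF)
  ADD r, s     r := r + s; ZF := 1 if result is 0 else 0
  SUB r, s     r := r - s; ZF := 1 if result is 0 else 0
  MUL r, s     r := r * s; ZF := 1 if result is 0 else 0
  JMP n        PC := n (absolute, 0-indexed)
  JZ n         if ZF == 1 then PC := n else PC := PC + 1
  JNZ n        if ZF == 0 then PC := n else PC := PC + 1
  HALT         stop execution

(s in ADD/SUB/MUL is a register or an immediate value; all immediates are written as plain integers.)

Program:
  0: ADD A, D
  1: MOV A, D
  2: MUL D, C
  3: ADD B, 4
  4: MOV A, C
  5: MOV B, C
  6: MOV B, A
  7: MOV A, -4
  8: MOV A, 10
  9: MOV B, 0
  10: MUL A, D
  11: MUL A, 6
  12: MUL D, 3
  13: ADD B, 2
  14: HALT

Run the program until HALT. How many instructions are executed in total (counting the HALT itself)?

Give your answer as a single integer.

Answer: 15

Derivation:
Step 1: PC=0 exec 'ADD A, D'. After: A=0 B=0 C=0 D=0 ZF=1 PC=1
Step 2: PC=1 exec 'MOV A, D'. After: A=0 B=0 C=0 D=0 ZF=1 PC=2
Step 3: PC=2 exec 'MUL D, C'. After: A=0 B=0 C=0 D=0 ZF=1 PC=3
Step 4: PC=3 exec 'ADD B, 4'. After: A=0 B=4 C=0 D=0 ZF=0 PC=4
Step 5: PC=4 exec 'MOV A, C'. After: A=0 B=4 C=0 D=0 ZF=0 PC=5
Step 6: PC=5 exec 'MOV B, C'. After: A=0 B=0 C=0 D=0 ZF=0 PC=6
Step 7: PC=6 exec 'MOV B, A'. After: A=0 B=0 C=0 D=0 ZF=0 PC=7
Step 8: PC=7 exec 'MOV A, -4'. After: A=-4 B=0 C=0 D=0 ZF=0 PC=8
Step 9: PC=8 exec 'MOV A, 10'. After: A=10 B=0 C=0 D=0 ZF=0 PC=9
Step 10: PC=9 exec 'MOV B, 0'. After: A=10 B=0 C=0 D=0 ZF=0 PC=10
Step 11: PC=10 exec 'MUL A, D'. After: A=0 B=0 C=0 D=0 ZF=1 PC=11
Step 12: PC=11 exec 'MUL A, 6'. After: A=0 B=0 C=0 D=0 ZF=1 PC=12
Step 13: PC=12 exec 'MUL D, 3'. After: A=0 B=0 C=0 D=0 ZF=1 PC=13
Step 14: PC=13 exec 'ADD B, 2'. After: A=0 B=2 C=0 D=0 ZF=0 PC=14
Step 15: PC=14 exec 'HALT'. After: A=0 B=2 C=0 D=0 ZF=0 PC=14 HALTED
Total instructions executed: 15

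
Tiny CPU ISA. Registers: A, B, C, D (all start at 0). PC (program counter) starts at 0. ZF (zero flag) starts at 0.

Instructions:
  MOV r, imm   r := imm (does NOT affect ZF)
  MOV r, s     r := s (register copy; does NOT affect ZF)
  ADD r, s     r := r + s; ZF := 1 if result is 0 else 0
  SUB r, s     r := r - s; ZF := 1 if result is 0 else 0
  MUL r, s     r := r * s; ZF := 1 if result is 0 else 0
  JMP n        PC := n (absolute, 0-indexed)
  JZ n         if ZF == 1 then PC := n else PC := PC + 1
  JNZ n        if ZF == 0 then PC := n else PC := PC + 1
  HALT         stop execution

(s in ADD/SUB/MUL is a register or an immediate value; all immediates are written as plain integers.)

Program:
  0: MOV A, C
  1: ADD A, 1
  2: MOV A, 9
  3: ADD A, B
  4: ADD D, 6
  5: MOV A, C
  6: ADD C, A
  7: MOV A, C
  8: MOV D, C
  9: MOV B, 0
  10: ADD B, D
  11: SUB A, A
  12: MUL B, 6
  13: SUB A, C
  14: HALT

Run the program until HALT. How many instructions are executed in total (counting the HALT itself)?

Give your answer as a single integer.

Step 1: PC=0 exec 'MOV A, C'. After: A=0 B=0 C=0 D=0 ZF=0 PC=1
Step 2: PC=1 exec 'ADD A, 1'. After: A=1 B=0 C=0 D=0 ZF=0 PC=2
Step 3: PC=2 exec 'MOV A, 9'. After: A=9 B=0 C=0 D=0 ZF=0 PC=3
Step 4: PC=3 exec 'ADD A, B'. After: A=9 B=0 C=0 D=0 ZF=0 PC=4
Step 5: PC=4 exec 'ADD D, 6'. After: A=9 B=0 C=0 D=6 ZF=0 PC=5
Step 6: PC=5 exec 'MOV A, C'. After: A=0 B=0 C=0 D=6 ZF=0 PC=6
Step 7: PC=6 exec 'ADD C, A'. After: A=0 B=0 C=0 D=6 ZF=1 PC=7
Step 8: PC=7 exec 'MOV A, C'. After: A=0 B=0 C=0 D=6 ZF=1 PC=8
Step 9: PC=8 exec 'MOV D, C'. After: A=0 B=0 C=0 D=0 ZF=1 PC=9
Step 10: PC=9 exec 'MOV B, 0'. After: A=0 B=0 C=0 D=0 ZF=1 PC=10
Step 11: PC=10 exec 'ADD B, D'. After: A=0 B=0 C=0 D=0 ZF=1 PC=11
Step 12: PC=11 exec 'SUB A, A'. After: A=0 B=0 C=0 D=0 ZF=1 PC=12
Step 13: PC=12 exec 'MUL B, 6'. After: A=0 B=0 C=0 D=0 ZF=1 PC=13
Step 14: PC=13 exec 'SUB A, C'. After: A=0 B=0 C=0 D=0 ZF=1 PC=14
Step 15: PC=14 exec 'HALT'. After: A=0 B=0 C=0 D=0 ZF=1 PC=14 HALTED
Total instructions executed: 15

Answer: 15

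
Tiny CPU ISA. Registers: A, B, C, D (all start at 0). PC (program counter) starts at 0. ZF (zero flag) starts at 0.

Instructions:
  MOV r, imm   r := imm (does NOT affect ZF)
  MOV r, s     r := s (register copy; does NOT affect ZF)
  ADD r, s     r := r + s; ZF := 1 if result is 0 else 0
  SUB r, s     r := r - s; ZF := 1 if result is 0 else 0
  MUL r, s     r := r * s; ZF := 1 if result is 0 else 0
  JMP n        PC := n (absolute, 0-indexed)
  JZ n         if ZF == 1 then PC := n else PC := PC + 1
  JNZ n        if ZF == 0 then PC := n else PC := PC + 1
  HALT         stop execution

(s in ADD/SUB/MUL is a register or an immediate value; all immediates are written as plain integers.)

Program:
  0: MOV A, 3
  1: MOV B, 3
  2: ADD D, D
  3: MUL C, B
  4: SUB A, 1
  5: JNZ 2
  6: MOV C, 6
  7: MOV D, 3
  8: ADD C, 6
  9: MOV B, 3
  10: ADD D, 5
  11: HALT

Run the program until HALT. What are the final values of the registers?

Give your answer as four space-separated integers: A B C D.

Answer: 0 3 12 8

Derivation:
Step 1: PC=0 exec 'MOV A, 3'. After: A=3 B=0 C=0 D=0 ZF=0 PC=1
Step 2: PC=1 exec 'MOV B, 3'. After: A=3 B=3 C=0 D=0 ZF=0 PC=2
Step 3: PC=2 exec 'ADD D, D'. After: A=3 B=3 C=0 D=0 ZF=1 PC=3
Step 4: PC=3 exec 'MUL C, B'. After: A=3 B=3 C=0 D=0 ZF=1 PC=4
Step 5: PC=4 exec 'SUB A, 1'. After: A=2 B=3 C=0 D=0 ZF=0 PC=5
Step 6: PC=5 exec 'JNZ 2'. After: A=2 B=3 C=0 D=0 ZF=0 PC=2
Step 7: PC=2 exec 'ADD D, D'. After: A=2 B=3 C=0 D=0 ZF=1 PC=3
Step 8: PC=3 exec 'MUL C, B'. After: A=2 B=3 C=0 D=0 ZF=1 PC=4
Step 9: PC=4 exec 'SUB A, 1'. After: A=1 B=3 C=0 D=0 ZF=0 PC=5
Step 10: PC=5 exec 'JNZ 2'. After: A=1 B=3 C=0 D=0 ZF=0 PC=2
Step 11: PC=2 exec 'ADD D, D'. After: A=1 B=3 C=0 D=0 ZF=1 PC=3
Step 12: PC=3 exec 'MUL C, B'. After: A=1 B=3 C=0 D=0 ZF=1 PC=4
Step 13: PC=4 exec 'SUB A, 1'. After: A=0 B=3 C=0 D=0 ZF=1 PC=5
Step 14: PC=5 exec 'JNZ 2'. After: A=0 B=3 C=0 D=0 ZF=1 PC=6
Step 15: PC=6 exec 'MOV C, 6'. After: A=0 B=3 C=6 D=0 ZF=1 PC=7
Step 16: PC=7 exec 'MOV D, 3'. After: A=0 B=3 C=6 D=3 ZF=1 PC=8
Step 17: PC=8 exec 'ADD C, 6'. After: A=0 B=3 C=12 D=3 ZF=0 PC=9
Step 18: PC=9 exec 'MOV B, 3'. After: A=0 B=3 C=12 D=3 ZF=0 PC=10
Step 19: PC=10 exec 'ADD D, 5'. After: A=0 B=3 C=12 D=8 ZF=0 PC=11
Step 20: PC=11 exec 'HALT'. After: A=0 B=3 C=12 D=8 ZF=0 PC=11 HALTED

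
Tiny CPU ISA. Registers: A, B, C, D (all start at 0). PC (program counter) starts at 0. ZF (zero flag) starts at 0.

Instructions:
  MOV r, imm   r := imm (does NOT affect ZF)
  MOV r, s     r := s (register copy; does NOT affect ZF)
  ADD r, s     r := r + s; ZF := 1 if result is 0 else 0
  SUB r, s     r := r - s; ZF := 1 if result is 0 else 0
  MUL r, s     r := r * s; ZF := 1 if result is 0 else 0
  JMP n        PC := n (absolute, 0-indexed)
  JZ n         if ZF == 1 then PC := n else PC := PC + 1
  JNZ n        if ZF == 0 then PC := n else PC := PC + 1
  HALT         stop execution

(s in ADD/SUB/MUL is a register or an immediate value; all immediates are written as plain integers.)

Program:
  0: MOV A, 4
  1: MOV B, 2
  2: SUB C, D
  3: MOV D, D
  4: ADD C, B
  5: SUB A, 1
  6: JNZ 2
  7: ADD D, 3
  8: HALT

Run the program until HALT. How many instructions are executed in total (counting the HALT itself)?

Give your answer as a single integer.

Answer: 24

Derivation:
Step 1: PC=0 exec 'MOV A, 4'. After: A=4 B=0 C=0 D=0 ZF=0 PC=1
Step 2: PC=1 exec 'MOV B, 2'. After: A=4 B=2 C=0 D=0 ZF=0 PC=2
Step 3: PC=2 exec 'SUB C, D'. After: A=4 B=2 C=0 D=0 ZF=1 PC=3
Step 4: PC=3 exec 'MOV D, D'. After: A=4 B=2 C=0 D=0 ZF=1 PC=4
Step 5: PC=4 exec 'ADD C, B'. After: A=4 B=2 C=2 D=0 ZF=0 PC=5
Step 6: PC=5 exec 'SUB A, 1'. After: A=3 B=2 C=2 D=0 ZF=0 PC=6
Step 7: PC=6 exec 'JNZ 2'. After: A=3 B=2 C=2 D=0 ZF=0 PC=2
Step 8: PC=2 exec 'SUB C, D'. After: A=3 B=2 C=2 D=0 ZF=0 PC=3
Step 9: PC=3 exec 'MOV D, D'. After: A=3 B=2 C=2 D=0 ZF=0 PC=4
Step 10: PC=4 exec 'ADD C, B'. After: A=3 B=2 C=4 D=0 ZF=0 PC=5
Step 11: PC=5 exec 'SUB A, 1'. After: A=2 B=2 C=4 D=0 ZF=0 PC=6
Step 12: PC=6 exec 'JNZ 2'. After: A=2 B=2 C=4 D=0 ZF=0 PC=2
Step 13: PC=2 exec 'SUB C, D'. After: A=2 B=2 C=4 D=0 ZF=0 PC=3
Step 14: PC=3 exec 'MOV D, D'. After: A=2 B=2 C=4 D=0 ZF=0 PC=4
Step 15: PC=4 exec 'ADD C, B'. After: A=2 B=2 C=6 D=0 ZF=0 PC=5
Step 16: PC=5 exec 'SUB A, 1'. After: A=1 B=2 C=6 D=0 ZF=0 PC=6
Step 17: PC=6 exec 'JNZ 2'. After: A=1 B=2 C=6 D=0 ZF=0 PC=2
Step 18: PC=2 exec 'SUB C, D'. After: A=1 B=2 C=6 D=0 ZF=0 PC=3
Step 19: PC=3 exec 'MOV D, D'. After: A=1 B=2 C=6 D=0 ZF=0 PC=4
Step 20: PC=4 exec 'ADD C, B'. After: A=1 B=2 C=8 D=0 ZF=0 PC=5
Step 21: PC=5 exec 'SUB A, 1'. After: A=0 B=2 C=8 D=0 ZF=1 PC=6
Step 22: PC=6 exec 'JNZ 2'. After: A=0 B=2 C=8 D=0 ZF=1 PC=7
Step 23: PC=7 exec 'ADD D, 3'. After: A=0 B=2 C=8 D=3 ZF=0 PC=8
Step 24: PC=8 exec 'HALT'. After: A=0 B=2 C=8 D=3 ZF=0 PC=8 HALTED
Total instructions executed: 24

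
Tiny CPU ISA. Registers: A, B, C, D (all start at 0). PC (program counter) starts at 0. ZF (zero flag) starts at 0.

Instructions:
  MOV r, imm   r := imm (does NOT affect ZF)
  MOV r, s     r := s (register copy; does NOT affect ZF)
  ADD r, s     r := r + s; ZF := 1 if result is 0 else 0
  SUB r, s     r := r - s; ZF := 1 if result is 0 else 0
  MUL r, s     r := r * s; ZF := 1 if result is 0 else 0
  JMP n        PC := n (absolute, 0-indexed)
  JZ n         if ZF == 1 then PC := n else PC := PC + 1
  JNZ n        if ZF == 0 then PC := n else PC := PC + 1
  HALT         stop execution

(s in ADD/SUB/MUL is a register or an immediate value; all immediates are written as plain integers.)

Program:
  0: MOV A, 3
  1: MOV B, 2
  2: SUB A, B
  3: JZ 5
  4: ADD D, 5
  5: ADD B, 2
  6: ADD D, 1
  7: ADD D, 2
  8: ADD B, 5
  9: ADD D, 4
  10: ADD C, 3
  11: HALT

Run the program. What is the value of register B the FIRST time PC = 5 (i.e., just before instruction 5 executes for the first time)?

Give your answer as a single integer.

Step 1: PC=0 exec 'MOV A, 3'. After: A=3 B=0 C=0 D=0 ZF=0 PC=1
Step 2: PC=1 exec 'MOV B, 2'. After: A=3 B=2 C=0 D=0 ZF=0 PC=2
Step 3: PC=2 exec 'SUB A, B'. After: A=1 B=2 C=0 D=0 ZF=0 PC=3
Step 4: PC=3 exec 'JZ 5'. After: A=1 B=2 C=0 D=0 ZF=0 PC=4
Step 5: PC=4 exec 'ADD D, 5'. After: A=1 B=2 C=0 D=5 ZF=0 PC=5
First time PC=5: B=2

2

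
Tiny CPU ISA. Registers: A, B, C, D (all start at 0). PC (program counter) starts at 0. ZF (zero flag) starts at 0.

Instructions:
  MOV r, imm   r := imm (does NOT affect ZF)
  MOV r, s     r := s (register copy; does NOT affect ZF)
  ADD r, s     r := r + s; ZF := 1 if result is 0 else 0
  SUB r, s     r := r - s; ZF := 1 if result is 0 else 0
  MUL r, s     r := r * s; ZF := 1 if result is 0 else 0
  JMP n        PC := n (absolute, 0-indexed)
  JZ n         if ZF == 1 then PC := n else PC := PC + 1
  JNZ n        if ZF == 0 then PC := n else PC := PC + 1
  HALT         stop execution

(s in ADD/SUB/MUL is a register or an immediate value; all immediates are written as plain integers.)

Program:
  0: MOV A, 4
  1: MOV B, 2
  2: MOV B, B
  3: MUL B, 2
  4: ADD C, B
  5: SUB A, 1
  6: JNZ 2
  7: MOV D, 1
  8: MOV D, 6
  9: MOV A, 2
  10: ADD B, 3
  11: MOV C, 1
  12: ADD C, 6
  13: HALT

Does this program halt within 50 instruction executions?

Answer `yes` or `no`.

Step 1: PC=0 exec 'MOV A, 4'. After: A=4 B=0 C=0 D=0 ZF=0 PC=1
Step 2: PC=1 exec 'MOV B, 2'. After: A=4 B=2 C=0 D=0 ZF=0 PC=2
Step 3: PC=2 exec 'MOV B, B'. After: A=4 B=2 C=0 D=0 ZF=0 PC=3
Step 4: PC=3 exec 'MUL B, 2'. After: A=4 B=4 C=0 D=0 ZF=0 PC=4
Step 5: PC=4 exec 'ADD C, B'. After: A=4 B=4 C=4 D=0 ZF=0 PC=5
Step 6: PC=5 exec 'SUB A, 1'. After: A=3 B=4 C=4 D=0 ZF=0 PC=6
Step 7: PC=6 exec 'JNZ 2'. After: A=3 B=4 C=4 D=0 ZF=0 PC=2
Step 8: PC=2 exec 'MOV B, B'. After: A=3 B=4 C=4 D=0 ZF=0 PC=3
Step 9: PC=3 exec 'MUL B, 2'. After: A=3 B=8 C=4 D=0 ZF=0 PC=4
Step 10: PC=4 exec 'ADD C, B'. After: A=3 B=8 C=12 D=0 ZF=0 PC=5
Step 11: PC=5 exec 'SUB A, 1'. After: A=2 B=8 C=12 D=0 ZF=0 PC=6
Step 12: PC=6 exec 'JNZ 2'. After: A=2 B=8 C=12 D=0 ZF=0 PC=2
Step 13: PC=2 exec 'MOV B, B'. After: A=2 B=8 C=12 D=0 ZF=0 PC=3
Step 14: PC=3 exec 'MUL B, 2'. After: A=2 B=16 C=12 D=0 ZF=0 PC=4
Step 15: PC=4 exec 'ADD C, B'. After: A=2 B=16 C=28 D=0 ZF=0 PC=5
Step 16: PC=5 exec 'SUB A, 1'. After: A=1 B=16 C=28 D=0 ZF=0 PC=6
Step 17: PC=6 exec 'JNZ 2'. After: A=1 B=16 C=28 D=0 ZF=0 PC=2
Step 18: PC=2 exec 'MOV B, B'. After: A=1 B=16 C=28 D=0 ZF=0 PC=3
Step 19: PC=3 exec 'MUL B, 2'. After: A=1 B=32 C=28 D=0 ZF=0 PC=4
Step 20: PC=4 exec 'ADD C, B'. After: A=1 B=32 C=60 D=0 ZF=0 PC=5
Step 21: PC=5 exec 'SUB A, 1'. After: A=0 B=32 C=60 D=0 ZF=1 PC=6
Step 22: PC=6 exec 'JNZ 2'. After: A=0 B=32 C=60 D=0 ZF=1 PC=7
Step 23: PC=7 exec 'MOV D, 1'. After: A=0 B=32 C=60 D=1 ZF=1 PC=8
Step 24: PC=8 exec 'MOV D, 6'. After: A=0 B=32 C=60 D=6 ZF=1 PC=9
Step 25: PC=9 exec 'MOV A, 2'. After: A=2 B=32 C=60 D=6 ZF=1 PC=10
Step 26: PC=10 exec 'ADD B, 3'. After: A=2 B=35 C=60 D=6 ZF=0 PC=11
Step 27: PC=11 exec 'MOV C, 1'. After: A=2 B=35 C=1 D=6 ZF=0 PC=12
Step 28: PC=12 exec 'ADD C, 6'. After: A=2 B=35 C=7 D=6 ZF=0 PC=13
Step 29: PC=13 exec 'HALT'. After: A=2 B=35 C=7 D=6 ZF=0 PC=13 HALTED

Answer: yes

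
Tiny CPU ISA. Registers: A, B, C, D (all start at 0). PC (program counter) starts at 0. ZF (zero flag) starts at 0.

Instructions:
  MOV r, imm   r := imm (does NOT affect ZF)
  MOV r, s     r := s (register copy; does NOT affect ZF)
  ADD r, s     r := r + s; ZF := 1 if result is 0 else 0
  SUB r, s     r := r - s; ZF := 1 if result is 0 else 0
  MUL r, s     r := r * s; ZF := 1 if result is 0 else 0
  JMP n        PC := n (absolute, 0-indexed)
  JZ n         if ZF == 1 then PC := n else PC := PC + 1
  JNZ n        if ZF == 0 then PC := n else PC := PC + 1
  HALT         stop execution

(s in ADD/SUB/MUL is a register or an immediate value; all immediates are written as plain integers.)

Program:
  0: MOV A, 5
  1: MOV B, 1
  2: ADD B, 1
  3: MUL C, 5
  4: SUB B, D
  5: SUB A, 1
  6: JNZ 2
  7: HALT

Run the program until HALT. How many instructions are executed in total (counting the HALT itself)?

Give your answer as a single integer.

Step 1: PC=0 exec 'MOV A, 5'. After: A=5 B=0 C=0 D=0 ZF=0 PC=1
Step 2: PC=1 exec 'MOV B, 1'. After: A=5 B=1 C=0 D=0 ZF=0 PC=2
Step 3: PC=2 exec 'ADD B, 1'. After: A=5 B=2 C=0 D=0 ZF=0 PC=3
Step 4: PC=3 exec 'MUL C, 5'. After: A=5 B=2 C=0 D=0 ZF=1 PC=4
Step 5: PC=4 exec 'SUB B, D'. After: A=5 B=2 C=0 D=0 ZF=0 PC=5
Step 6: PC=5 exec 'SUB A, 1'. After: A=4 B=2 C=0 D=0 ZF=0 PC=6
Step 7: PC=6 exec 'JNZ 2'. After: A=4 B=2 C=0 D=0 ZF=0 PC=2
Step 8: PC=2 exec 'ADD B, 1'. After: A=4 B=3 C=0 D=0 ZF=0 PC=3
Step 9: PC=3 exec 'MUL C, 5'. After: A=4 B=3 C=0 D=0 ZF=1 PC=4
Step 10: PC=4 exec 'SUB B, D'. After: A=4 B=3 C=0 D=0 ZF=0 PC=5
Step 11: PC=5 exec 'SUB A, 1'. After: A=3 B=3 C=0 D=0 ZF=0 PC=6
Step 12: PC=6 exec 'JNZ 2'. After: A=3 B=3 C=0 D=0 ZF=0 PC=2
Step 13: PC=2 exec 'ADD B, 1'. After: A=3 B=4 C=0 D=0 ZF=0 PC=3
Step 14: PC=3 exec 'MUL C, 5'. After: A=3 B=4 C=0 D=0 ZF=1 PC=4
Step 15: PC=4 exec 'SUB B, D'. After: A=3 B=4 C=0 D=0 ZF=0 PC=5
Step 16: PC=5 exec 'SUB A, 1'. After: A=2 B=4 C=0 D=0 ZF=0 PC=6
Step 17: PC=6 exec 'JNZ 2'. After: A=2 B=4 C=0 D=0 ZF=0 PC=2
Step 18: PC=2 exec 'ADD B, 1'. After: A=2 B=5 C=0 D=0 ZF=0 PC=3
Step 19: PC=3 exec 'MUL C, 5'. After: A=2 B=5 C=0 D=0 ZF=1 PC=4
Step 20: PC=4 exec 'SUB B, D'. After: A=2 B=5 C=0 D=0 ZF=0 PC=5
Step 21: PC=5 exec 'SUB A, 1'. After: A=1 B=5 C=0 D=0 ZF=0 PC=6
Step 22: PC=6 exec 'JNZ 2'. After: A=1 B=5 C=0 D=0 ZF=0 PC=2
Step 23: PC=2 exec 'ADD B, 1'. After: A=1 B=6 C=0 D=0 ZF=0 PC=3
Step 24: PC=3 exec 'MUL C, 5'. After: A=1 B=6 C=0 D=0 ZF=1 PC=4
Step 25: PC=4 exec 'SUB B, D'. After: A=1 B=6 C=0 D=0 ZF=0 PC=5
Step 26: PC=5 exec 'SUB A, 1'. After: A=0 B=6 C=0 D=0 ZF=1 PC=6
Step 27: PC=6 exec 'JNZ 2'. After: A=0 B=6 C=0 D=0 ZF=1 PC=7
Step 28: PC=7 exec 'HALT'. After: A=0 B=6 C=0 D=0 ZF=1 PC=7 HALTED
Total instructions executed: 28

Answer: 28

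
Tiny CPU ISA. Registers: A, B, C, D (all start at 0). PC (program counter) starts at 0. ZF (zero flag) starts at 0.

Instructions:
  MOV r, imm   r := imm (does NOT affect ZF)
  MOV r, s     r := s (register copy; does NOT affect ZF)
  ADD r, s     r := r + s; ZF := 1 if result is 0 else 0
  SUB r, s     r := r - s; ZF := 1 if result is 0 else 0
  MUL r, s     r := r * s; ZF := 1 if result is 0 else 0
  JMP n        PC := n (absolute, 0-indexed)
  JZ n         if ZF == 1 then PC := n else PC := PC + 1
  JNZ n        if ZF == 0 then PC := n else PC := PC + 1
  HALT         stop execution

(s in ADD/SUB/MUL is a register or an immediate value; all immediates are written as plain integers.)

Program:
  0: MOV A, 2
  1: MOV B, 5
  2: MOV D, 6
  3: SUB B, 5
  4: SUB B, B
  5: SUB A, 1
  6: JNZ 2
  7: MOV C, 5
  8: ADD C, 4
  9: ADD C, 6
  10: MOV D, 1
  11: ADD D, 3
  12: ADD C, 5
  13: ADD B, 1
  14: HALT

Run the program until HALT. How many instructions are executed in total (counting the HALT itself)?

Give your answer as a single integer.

Answer: 20

Derivation:
Step 1: PC=0 exec 'MOV A, 2'. After: A=2 B=0 C=0 D=0 ZF=0 PC=1
Step 2: PC=1 exec 'MOV B, 5'. After: A=2 B=5 C=0 D=0 ZF=0 PC=2
Step 3: PC=2 exec 'MOV D, 6'. After: A=2 B=5 C=0 D=6 ZF=0 PC=3
Step 4: PC=3 exec 'SUB B, 5'. After: A=2 B=0 C=0 D=6 ZF=1 PC=4
Step 5: PC=4 exec 'SUB B, B'. After: A=2 B=0 C=0 D=6 ZF=1 PC=5
Step 6: PC=5 exec 'SUB A, 1'. After: A=1 B=0 C=0 D=6 ZF=0 PC=6
Step 7: PC=6 exec 'JNZ 2'. After: A=1 B=0 C=0 D=6 ZF=0 PC=2
Step 8: PC=2 exec 'MOV D, 6'. After: A=1 B=0 C=0 D=6 ZF=0 PC=3
Step 9: PC=3 exec 'SUB B, 5'. After: A=1 B=-5 C=0 D=6 ZF=0 PC=4
Step 10: PC=4 exec 'SUB B, B'. After: A=1 B=0 C=0 D=6 ZF=1 PC=5
Step 11: PC=5 exec 'SUB A, 1'. After: A=0 B=0 C=0 D=6 ZF=1 PC=6
Step 12: PC=6 exec 'JNZ 2'. After: A=0 B=0 C=0 D=6 ZF=1 PC=7
Step 13: PC=7 exec 'MOV C, 5'. After: A=0 B=0 C=5 D=6 ZF=1 PC=8
Step 14: PC=8 exec 'ADD C, 4'. After: A=0 B=0 C=9 D=6 ZF=0 PC=9
Step 15: PC=9 exec 'ADD C, 6'. After: A=0 B=0 C=15 D=6 ZF=0 PC=10
Step 16: PC=10 exec 'MOV D, 1'. After: A=0 B=0 C=15 D=1 ZF=0 PC=11
Step 17: PC=11 exec 'ADD D, 3'. After: A=0 B=0 C=15 D=4 ZF=0 PC=12
Step 18: PC=12 exec 'ADD C, 5'. After: A=0 B=0 C=20 D=4 ZF=0 PC=13
Step 19: PC=13 exec 'ADD B, 1'. After: A=0 B=1 C=20 D=4 ZF=0 PC=14
Step 20: PC=14 exec 'HALT'. After: A=0 B=1 C=20 D=4 ZF=0 PC=14 HALTED
Total instructions executed: 20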